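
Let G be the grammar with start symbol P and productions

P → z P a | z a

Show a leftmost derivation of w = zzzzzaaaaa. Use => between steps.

P=>zPa=>zzPaa=>zzzPaaa=>zzzzPaaaa=>zzzzzaaaaa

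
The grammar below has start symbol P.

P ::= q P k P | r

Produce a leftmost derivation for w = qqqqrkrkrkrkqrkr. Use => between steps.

P => qPkP   [P ::= q P k P]
qPkP => qqPkPkP   [P ::= q P k P]
qqPkPkP => qqqPkPkPkP   [P ::= q P k P]
qqqPkPkPkP => qqqqPkPkPkPkP   [P ::= q P k P]
qqqqPkPkPkPkP => qqqqrkPkPkPkP   [P ::= r]
qqqqrkPkPkPkP => qqqqrkrkPkPkP   [P ::= r]
qqqqrkrkPkPkP => qqqqrkrkrkPkP   [P ::= r]
qqqqrkrkrkPkP => qqqqrkrkrkrkP   [P ::= r]
qqqqrkrkrkrkP => qqqqrkrkrkrkqPkP   [P ::= q P k P]
qqqqrkrkrkrkqPkP => qqqqrkrkrkrkqrkP   [P ::= r]
qqqqrkrkrkrkqrkP => qqqqrkrkrkrkqrkr   [P ::= r]

P => qPkP => qqPkPkP => qqqPkPkPkP => qqqqPkPkPkPkP => qqqqrkPkPkPkP => qqqqrkrkPkPkP => qqqqrkrkrkPkP => qqqqrkrkrkrkP => qqqqrkrkrkrkqPkP => qqqqrkrkrkrkqrkP => qqqqrkrkrkrkqrkr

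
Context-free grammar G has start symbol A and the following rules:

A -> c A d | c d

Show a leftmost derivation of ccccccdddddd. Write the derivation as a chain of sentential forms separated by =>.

A => cAd   [A -> c A d]
cAd => ccAdd   [A -> c A d]
ccAdd => cccAddd   [A -> c A d]
cccAddd => ccccAdddd   [A -> c A d]
ccccAdddd => cccccAddddd   [A -> c A d]
cccccAddddd => ccccccdddddd   [A -> c d]

A => cAd => ccAdd => cccAddd => ccccAdddd => cccccAddddd => ccccccdddddd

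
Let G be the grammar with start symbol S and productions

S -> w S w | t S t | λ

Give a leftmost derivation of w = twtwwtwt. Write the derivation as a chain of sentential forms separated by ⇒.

S⇒tSt⇒twSwt⇒twtStwt⇒twtwSwtwt⇒twtwwtwt

S ⇒ tSt   [S -> t S t]
tSt ⇒ twSwt   [S -> w S w]
twSwt ⇒ twtStwt   [S -> t S t]
twtStwt ⇒ twtwSwtwt   [S -> w S w]
twtwSwtwt ⇒ twtwwtwt   [S -> λ]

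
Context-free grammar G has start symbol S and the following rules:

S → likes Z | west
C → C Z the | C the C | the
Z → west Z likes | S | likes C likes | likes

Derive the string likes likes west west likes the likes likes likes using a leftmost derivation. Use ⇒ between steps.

S ⇒ likes Z ⇒ likes S ⇒ likes likes Z ⇒ likes likes west Z likes ⇒ likes likes west west Z likes likes ⇒ likes likes west west likes C likes likes likes ⇒ likes likes west west likes the likes likes likes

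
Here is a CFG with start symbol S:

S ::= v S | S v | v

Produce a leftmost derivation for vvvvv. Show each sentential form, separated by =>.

S=>Sv=>Svv=>Svvv=>Svvvv=>vvvvv

S => Sv   [S ::= S v]
Sv => Svv   [S ::= S v]
Svv => Svvv   [S ::= S v]
Svvv => Svvvv   [S ::= S v]
Svvvv => vvvvv   [S ::= v]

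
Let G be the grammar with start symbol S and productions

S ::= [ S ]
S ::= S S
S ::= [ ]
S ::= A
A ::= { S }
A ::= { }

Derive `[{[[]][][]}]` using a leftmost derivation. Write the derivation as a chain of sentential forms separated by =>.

S => [S]   [S ::= [ S ]]
[S] => [A]   [S ::= A]
[A] => [{S}]   [A ::= { S }]
[{S}] => [{SS}]   [S ::= S S]
[{SS}] => [{[S]S}]   [S ::= [ S ]]
[{[S]S}] => [{[[]]S}]   [S ::= [ ]]
[{[[]]S}] => [{[[]]SS}]   [S ::= S S]
[{[[]]SS}] => [{[[]][]S}]   [S ::= [ ]]
[{[[]][]S}] => [{[[]][][]}]   [S ::= [ ]]

S=>[S]=>[A]=>[{S}]=>[{SS}]=>[{[S]S}]=>[{[[]]S}]=>[{[[]]SS}]=>[{[[]][]S}]=>[{[[]][][]}]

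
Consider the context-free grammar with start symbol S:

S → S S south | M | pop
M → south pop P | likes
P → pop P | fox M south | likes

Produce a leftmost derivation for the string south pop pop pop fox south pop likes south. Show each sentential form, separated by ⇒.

S ⇒ M ⇒ south pop P ⇒ south pop pop P ⇒ south pop pop pop P ⇒ south pop pop pop fox M south ⇒ south pop pop pop fox south pop P south ⇒ south pop pop pop fox south pop likes south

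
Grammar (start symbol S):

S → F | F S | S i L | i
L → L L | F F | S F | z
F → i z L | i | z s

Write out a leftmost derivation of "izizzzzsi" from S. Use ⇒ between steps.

S ⇒ FS ⇒ izLS ⇒ izFFS ⇒ izizLFS ⇒ izizLLFS ⇒ izizzLFS ⇒ izizzzFS ⇒ izizzzzsS ⇒ izizzzzsF ⇒ izizzzzsi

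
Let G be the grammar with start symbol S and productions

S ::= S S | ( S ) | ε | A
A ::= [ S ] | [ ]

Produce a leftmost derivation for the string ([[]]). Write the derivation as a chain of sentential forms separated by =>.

S => (S)   [S ::= ( S )]
(S) => (A)   [S ::= A]
(A) => ([S])   [A ::= [ S ]]
([S]) => ([SS])   [S ::= S S]
([SS]) => ([SSS])   [S ::= S S]
([SSS]) => ([ASS])   [S ::= A]
([ASS]) => ([[]SS])   [A ::= [ ]]
([[]SS]) => ([[]S])   [S ::= ε]
([[]S]) => ([[]])   [S ::= ε]

S => (S) => (A) => ([S]) => ([SS]) => ([SSS]) => ([ASS]) => ([[]SS]) => ([[]S]) => ([[]])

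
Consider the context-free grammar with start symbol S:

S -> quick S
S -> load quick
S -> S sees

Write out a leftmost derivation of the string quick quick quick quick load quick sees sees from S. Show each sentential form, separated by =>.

S => S sees => quick S sees => quick quick S sees => quick quick S sees sees => quick quick quick S sees sees => quick quick quick quick S sees sees => quick quick quick quick load quick sees sees

S => S sees   [S -> S sees]
S sees => quick S sees   [S -> quick S]
quick S sees => quick quick S sees   [S -> quick S]
quick quick S sees => quick quick S sees sees   [S -> S sees]
quick quick S sees sees => quick quick quick S sees sees   [S -> quick S]
quick quick quick S sees sees => quick quick quick quick S sees sees   [S -> quick S]
quick quick quick quick S sees sees => quick quick quick quick load quick sees sees   [S -> load quick]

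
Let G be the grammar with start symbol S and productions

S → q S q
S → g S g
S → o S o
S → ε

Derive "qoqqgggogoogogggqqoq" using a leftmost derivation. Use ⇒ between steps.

S ⇒ qSq ⇒ qoSoq ⇒ qoqSqoq ⇒ qoqqSqqoq ⇒ qoqqgSgqqoq ⇒ qoqqggSggqqoq ⇒ qoqqgggSgggqqoq ⇒ qoqqgggoSogggqqoq ⇒ qoqqgggogSgogggqqoq ⇒ qoqqgggogoSogogggqqoq ⇒ qoqqgggogoogogggqqoq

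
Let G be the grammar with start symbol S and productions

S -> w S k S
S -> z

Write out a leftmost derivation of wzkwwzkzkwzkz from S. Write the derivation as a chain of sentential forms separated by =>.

S => wSkS => wzkS => wzkwSkS => wzkwwSkSkS => wzkwwzkSkS => wzkwwzkzkS => wzkwwzkzkwSkS => wzkwwzkzkwzkS => wzkwwzkzkwzkz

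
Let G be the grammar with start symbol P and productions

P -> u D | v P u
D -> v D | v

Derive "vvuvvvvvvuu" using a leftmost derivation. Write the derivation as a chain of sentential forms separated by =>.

P => vPu => vvPuu => vvuDuu => vvuvDuu => vvuvvDuu => vvuvvvDuu => vvuvvvvDuu => vvuvvvvvDuu => vvuvvvvvvuu

P => vPu   [P -> v P u]
vPu => vvPuu   [P -> v P u]
vvPuu => vvuDuu   [P -> u D]
vvuDuu => vvuvDuu   [D -> v D]
vvuvDuu => vvuvvDuu   [D -> v D]
vvuvvDuu => vvuvvvDuu   [D -> v D]
vvuvvvDuu => vvuvvvvDuu   [D -> v D]
vvuvvvvDuu => vvuvvvvvDuu   [D -> v D]
vvuvvvvvDuu => vvuvvvvvvuu   [D -> v]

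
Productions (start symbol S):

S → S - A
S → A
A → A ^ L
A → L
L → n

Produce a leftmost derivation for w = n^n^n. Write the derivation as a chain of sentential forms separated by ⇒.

S⇒A⇒A^L⇒A^L^L⇒L^L^L⇒n^L^L⇒n^n^L⇒n^n^n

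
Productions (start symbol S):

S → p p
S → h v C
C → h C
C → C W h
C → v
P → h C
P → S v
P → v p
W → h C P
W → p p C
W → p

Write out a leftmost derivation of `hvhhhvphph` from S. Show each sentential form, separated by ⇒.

S ⇒ hvC ⇒ hvhC ⇒ hvhCWh ⇒ hvhhCWh ⇒ hvhhCWhWh ⇒ hvhhhCWhWh ⇒ hvhhhvWhWh ⇒ hvhhhvphWh ⇒ hvhhhvphph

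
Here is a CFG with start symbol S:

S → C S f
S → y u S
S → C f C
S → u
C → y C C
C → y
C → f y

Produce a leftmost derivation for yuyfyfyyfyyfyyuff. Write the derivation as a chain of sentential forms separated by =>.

S => yuS => yuCSf => yuyCCSf => yuyfyCSf => yuyfyfySf => yuyfyfyCSff => yuyfyfyyCCSff => yuyfyfyyfyCSff => yuyfyfyyfyyCCSff => yuyfyfyyfyyfyCSff => yuyfyfyyfyyfyySff => yuyfyfyyfyyfyyuff

S => yuS   [S → y u S]
yuS => yuCSf   [S → C S f]
yuCSf => yuyCCSf   [C → y C C]
yuyCCSf => yuyfyCSf   [C → f y]
yuyfyCSf => yuyfyfySf   [C → f y]
yuyfyfySf => yuyfyfyCSff   [S → C S f]
yuyfyfyCSff => yuyfyfyyCCSff   [C → y C C]
yuyfyfyyCCSff => yuyfyfyyfyCSff   [C → f y]
yuyfyfyyfyCSff => yuyfyfyyfyyCCSff   [C → y C C]
yuyfyfyyfyyCCSff => yuyfyfyyfyyfyCSff   [C → f y]
yuyfyfyyfyyfyCSff => yuyfyfyyfyyfyySff   [C → y]
yuyfyfyyfyyfyySff => yuyfyfyyfyyfyyuff   [S → u]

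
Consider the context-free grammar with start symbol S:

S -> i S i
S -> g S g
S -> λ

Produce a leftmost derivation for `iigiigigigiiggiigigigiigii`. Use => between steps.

S => iSi => iiSii => iigSgii => iigiSigii => iigiiSiigii => iigiigSgiigii => iigiigiSigiigii => iigiigigSgigiigii => iigiigigiSigigiigii => iigiigigigSgigigiigii => iigiigigigiSigigigiigii => iigiigigigiiSiigigigiigii => iigiigigigiigSgiigigigiigii => iigiigigigiiggiigigigiigii

S => iSi   [S -> i S i]
iSi => iiSii   [S -> i S i]
iiSii => iigSgii   [S -> g S g]
iigSgii => iigiSigii   [S -> i S i]
iigiSigii => iigiiSiigii   [S -> i S i]
iigiiSiigii => iigiigSgiigii   [S -> g S g]
iigiigSgiigii => iigiigiSigiigii   [S -> i S i]
iigiigiSigiigii => iigiigigSgigiigii   [S -> g S g]
iigiigigSgigiigii => iigiigigiSigigiigii   [S -> i S i]
iigiigigiSigigiigii => iigiigigigSgigigiigii   [S -> g S g]
iigiigigigSgigigiigii => iigiigigigiSigigigiigii   [S -> i S i]
iigiigigigiSigigigiigii => iigiigigigiiSiigigigiigii   [S -> i S i]
iigiigigigiiSiigigigiigii => iigiigigigiigSgiigigigiigii   [S -> g S g]
iigiigigigiigSgiigigigiigii => iigiigigigiiggiigigigiigii   [S -> λ]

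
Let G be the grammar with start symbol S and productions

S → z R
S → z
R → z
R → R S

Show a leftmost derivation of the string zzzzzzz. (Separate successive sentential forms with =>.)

S => zR   [S → z R]
zR => zRS   [R → R S]
zRS => zRSS   [R → R S]
zRSS => zRSSS   [R → R S]
zRSSS => zzSSS   [R → z]
zzSSS => zzzRSS   [S → z R]
zzzRSS => zzzRSSS   [R → R S]
zzzRSSS => zzzzSSS   [R → z]
zzzzSSS => zzzzzSS   [S → z]
zzzzzSS => zzzzzzS   [S → z]
zzzzzzS => zzzzzzz   [S → z]

S => zR => zRS => zRSS => zRSSS => zzSSS => zzzRSS => zzzRSSS => zzzzSSS => zzzzzSS => zzzzzzS => zzzzzzz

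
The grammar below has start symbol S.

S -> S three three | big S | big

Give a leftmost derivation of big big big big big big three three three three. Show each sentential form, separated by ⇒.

S ⇒ big S   [S -> big S]
big S ⇒ big big S   [S -> big S]
big big S ⇒ big big S three three   [S -> S three three]
big big S three three ⇒ big big big S three three   [S -> big S]
big big big S three three ⇒ big big big big S three three   [S -> big S]
big big big big S three three ⇒ big big big big big S three three   [S -> big S]
big big big big big S three three ⇒ big big big big big S three three three three   [S -> S three three]
big big big big big S three three three three ⇒ big big big big big big three three three three   [S -> big]

S ⇒ big S ⇒ big big S ⇒ big big S three three ⇒ big big big S three three ⇒ big big big big S three three ⇒ big big big big big S three three ⇒ big big big big big S three three three three ⇒ big big big big big big three three three three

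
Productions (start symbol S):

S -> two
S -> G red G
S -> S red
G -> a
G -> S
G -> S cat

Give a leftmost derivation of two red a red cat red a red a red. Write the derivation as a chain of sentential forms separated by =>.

S => S red => G red G red => S red G red => G red G red G red => S cat red G red G red => S red cat red G red G red => G red G red cat red G red G red => S red G red cat red G red G red => two red G red cat red G red G red => two red a red cat red G red G red => two red a red cat red a red G red => two red a red cat red a red a red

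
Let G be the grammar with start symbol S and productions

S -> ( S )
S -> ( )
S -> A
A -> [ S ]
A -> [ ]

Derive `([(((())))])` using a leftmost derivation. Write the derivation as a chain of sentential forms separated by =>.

S => (S)   [S -> ( S )]
(S) => (A)   [S -> A]
(A) => ([S])   [A -> [ S ]]
([S]) => ([(S)])   [S -> ( S )]
([(S)]) => ([((S))])   [S -> ( S )]
([((S))]) => ([(((S)))])   [S -> ( S )]
([(((S)))]) => ([(((())))])   [S -> ( )]

S=>(S)=>(A)=>([S])=>([(S)])=>([((S))])=>([(((S)))])=>([(((())))])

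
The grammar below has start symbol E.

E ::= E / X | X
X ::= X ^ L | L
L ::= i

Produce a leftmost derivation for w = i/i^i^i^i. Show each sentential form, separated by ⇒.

E ⇒ E/X   [E ::= E / X]
E/X ⇒ X/X   [E ::= X]
X/X ⇒ L/X   [X ::= L]
L/X ⇒ i/X   [L ::= i]
i/X ⇒ i/X^L   [X ::= X ^ L]
i/X^L ⇒ i/X^L^L   [X ::= X ^ L]
i/X^L^L ⇒ i/X^L^L^L   [X ::= X ^ L]
i/X^L^L^L ⇒ i/L^L^L^L   [X ::= L]
i/L^L^L^L ⇒ i/i^L^L^L   [L ::= i]
i/i^L^L^L ⇒ i/i^i^L^L   [L ::= i]
i/i^i^L^L ⇒ i/i^i^i^L   [L ::= i]
i/i^i^i^L ⇒ i/i^i^i^i   [L ::= i]

E⇒E/X⇒X/X⇒L/X⇒i/X⇒i/X^L⇒i/X^L^L⇒i/X^L^L^L⇒i/L^L^L^L⇒i/i^L^L^L⇒i/i^i^L^L⇒i/i^i^i^L⇒i/i^i^i^i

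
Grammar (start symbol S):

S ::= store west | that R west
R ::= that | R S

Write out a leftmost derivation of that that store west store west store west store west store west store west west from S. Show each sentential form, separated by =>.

S => that R west   [S ::= that R west]
that R west => that R S west   [R ::= R S]
that R S west => that R S S west   [R ::= R S]
that R S S west => that R S S S west   [R ::= R S]
that R S S S west => that R S S S S west   [R ::= R S]
that R S S S S west => that R S S S S S west   [R ::= R S]
that R S S S S S west => that R S S S S S S west   [R ::= R S]
that R S S S S S S west => that that S S S S S S west   [R ::= that]
that that S S S S S S west => that that store west S S S S S west   [S ::= store west]
that that store west S S S S S west => that that store west store west S S S S west   [S ::= store west]
that that store west store west S S S S west => that that store west store west store west S S S west   [S ::= store west]
that that store west store west store west S S S west => that that store west store west store west store west S S west   [S ::= store west]
that that store west store west store west store west S S west => that that store west store west store west store west store west S west   [S ::= store west]
that that store west store west store west store west store west S west => that that store west store west store west store west store west store west west   [S ::= store west]

S => that R west => that R S west => that R S S west => that R S S S west => that R S S S S west => that R S S S S S west => that R S S S S S S west => that that S S S S S S west => that that store west S S S S S west => that that store west store west S S S S west => that that store west store west store west S S S west => that that store west store west store west store west S S west => that that store west store west store west store west store west S west => that that store west store west store west store west store west store west west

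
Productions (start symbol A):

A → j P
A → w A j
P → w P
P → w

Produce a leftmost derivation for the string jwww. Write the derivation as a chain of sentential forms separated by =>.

A=>jP=>jwP=>jwwP=>jwww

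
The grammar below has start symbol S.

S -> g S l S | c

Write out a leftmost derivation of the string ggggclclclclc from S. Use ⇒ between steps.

S ⇒ gSlS ⇒ ggSlSlS ⇒ gggSlSlSlS ⇒ ggggSlSlSlSlS ⇒ ggggclSlSlSlS ⇒ ggggclclSlSlS ⇒ ggggclclclSlS ⇒ ggggclclclclS ⇒ ggggclclclclc

S ⇒ gSlS   [S -> g S l S]
gSlS ⇒ ggSlSlS   [S -> g S l S]
ggSlSlS ⇒ gggSlSlSlS   [S -> g S l S]
gggSlSlSlS ⇒ ggggSlSlSlSlS   [S -> g S l S]
ggggSlSlSlSlS ⇒ ggggclSlSlSlS   [S -> c]
ggggclSlSlSlS ⇒ ggggclclSlSlS   [S -> c]
ggggclclSlSlS ⇒ ggggclclclSlS   [S -> c]
ggggclclclSlS ⇒ ggggclclclclS   [S -> c]
ggggclclclclS ⇒ ggggclclclclc   [S -> c]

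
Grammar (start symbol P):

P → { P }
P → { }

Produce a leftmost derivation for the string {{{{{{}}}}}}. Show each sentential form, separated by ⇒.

P⇒{P}⇒{{P}}⇒{{{P}}}⇒{{{{P}}}}⇒{{{{{P}}}}}⇒{{{{{{}}}}}}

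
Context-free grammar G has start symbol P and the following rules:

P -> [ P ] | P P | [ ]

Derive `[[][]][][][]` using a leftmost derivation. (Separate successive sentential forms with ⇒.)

P ⇒ PP ⇒ PPP ⇒ PPPP ⇒ [P]PPP ⇒ [PP]PPP ⇒ [[]P]PPP ⇒ [[][]]PPP ⇒ [[][]][]PP ⇒ [[][]][][]P ⇒ [[][]][][][]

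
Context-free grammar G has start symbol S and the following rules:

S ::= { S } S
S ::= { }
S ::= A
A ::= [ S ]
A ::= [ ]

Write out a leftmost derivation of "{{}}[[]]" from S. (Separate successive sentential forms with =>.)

S => {S}S   [S ::= { S } S]
{S}S => {{}}S   [S ::= { }]
{{}}S => {{}}A   [S ::= A]
{{}}A => {{}}[S]   [A ::= [ S ]]
{{}}[S] => {{}}[A]   [S ::= A]
{{}}[A] => {{}}[[]]   [A ::= [ ]]

S=>{S}S=>{{}}S=>{{}}A=>{{}}[S]=>{{}}[A]=>{{}}[[]]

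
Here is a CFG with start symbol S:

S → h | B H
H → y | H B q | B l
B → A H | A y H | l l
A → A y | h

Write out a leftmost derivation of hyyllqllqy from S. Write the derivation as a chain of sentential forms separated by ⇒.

S⇒BH⇒AyHH⇒hyHH⇒hyHBqH⇒hyHBqBqH⇒hyyBqBqH⇒hyyllqBqH⇒hyyllqllqH⇒hyyllqllqy

S ⇒ BH   [S → B H]
BH ⇒ AyHH   [B → A y H]
AyHH ⇒ hyHH   [A → h]
hyHH ⇒ hyHBqH   [H → H B q]
hyHBqH ⇒ hyHBqBqH   [H → H B q]
hyHBqBqH ⇒ hyyBqBqH   [H → y]
hyyBqBqH ⇒ hyyllqBqH   [B → l l]
hyyllqBqH ⇒ hyyllqllqH   [B → l l]
hyyllqllqH ⇒ hyyllqllqy   [H → y]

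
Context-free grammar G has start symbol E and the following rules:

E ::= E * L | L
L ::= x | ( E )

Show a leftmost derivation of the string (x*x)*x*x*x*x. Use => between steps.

E => E*L => E*L*L => E*L*L*L => E*L*L*L*L => L*L*L*L*L => (E)*L*L*L*L => (E*L)*L*L*L*L => (L*L)*L*L*L*L => (x*L)*L*L*L*L => (x*x)*L*L*L*L => (x*x)*x*L*L*L => (x*x)*x*x*L*L => (x*x)*x*x*x*L => (x*x)*x*x*x*x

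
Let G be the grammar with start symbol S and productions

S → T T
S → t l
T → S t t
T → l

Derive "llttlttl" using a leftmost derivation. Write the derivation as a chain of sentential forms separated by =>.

S => TT   [S → T T]
TT => SttT   [T → S t t]
SttT => TTttT   [S → T T]
TTttT => SttTttT   [T → S t t]
SttTttT => TTttTttT   [S → T T]
TTttTttT => lTttTttT   [T → l]
lTttTttT => llttTttT   [T → l]
llttTttT => llttlttT   [T → l]
llttlttT => llttlttl   [T → l]

S=>TT=>SttT=>TTttT=>SttTttT=>TTttTttT=>lTttTttT=>llttTttT=>llttlttT=>llttlttl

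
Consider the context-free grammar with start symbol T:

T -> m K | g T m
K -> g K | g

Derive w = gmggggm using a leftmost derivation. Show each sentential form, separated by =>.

T => gTm => gmKm => gmgKm => gmggKm => gmgggKm => gmggggm

T => gTm   [T -> g T m]
gTm => gmKm   [T -> m K]
gmKm => gmgKm   [K -> g K]
gmgKm => gmggKm   [K -> g K]
gmggKm => gmgggKm   [K -> g K]
gmgggKm => gmggggm   [K -> g]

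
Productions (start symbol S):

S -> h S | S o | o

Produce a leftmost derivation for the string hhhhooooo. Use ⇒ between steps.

S⇒hS⇒hSo⇒hhSo⇒hhSoo⇒hhSooo⇒hhhSooo⇒hhhhSooo⇒hhhhSoooo⇒hhhhooooo

S ⇒ hS   [S -> h S]
hS ⇒ hSo   [S -> S o]
hSo ⇒ hhSo   [S -> h S]
hhSo ⇒ hhSoo   [S -> S o]
hhSoo ⇒ hhSooo   [S -> S o]
hhSooo ⇒ hhhSooo   [S -> h S]
hhhSooo ⇒ hhhhSooo   [S -> h S]
hhhhSooo ⇒ hhhhSoooo   [S -> S o]
hhhhSoooo ⇒ hhhhooooo   [S -> o]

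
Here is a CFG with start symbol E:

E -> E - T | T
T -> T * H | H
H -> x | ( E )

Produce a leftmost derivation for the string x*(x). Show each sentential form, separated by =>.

E=>T=>T*H=>H*H=>x*H=>x*(E)=>x*(T)=>x*(H)=>x*(x)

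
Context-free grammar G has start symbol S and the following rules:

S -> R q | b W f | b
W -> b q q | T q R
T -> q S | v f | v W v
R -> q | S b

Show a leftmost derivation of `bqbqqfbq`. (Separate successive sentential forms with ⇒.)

S ⇒ Rq ⇒ Sbq ⇒ bWfbq ⇒ bTqRfbq ⇒ bqSqRfbq ⇒ bqbqRfbq ⇒ bqbqqfbq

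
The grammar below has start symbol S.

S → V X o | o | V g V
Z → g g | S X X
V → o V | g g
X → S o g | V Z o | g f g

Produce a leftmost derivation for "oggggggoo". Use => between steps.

S => VXo   [S → V X o]
VXo => oVXo   [V → o V]
oVXo => oggXo   [V → g g]
oggXo => oggVZoo   [X → V Z o]
oggVZoo => oggggZoo   [V → g g]
oggggZoo => oggggggoo   [Z → g g]

S => VXo => oVXo => oggXo => oggVZoo => oggggZoo => oggggggoo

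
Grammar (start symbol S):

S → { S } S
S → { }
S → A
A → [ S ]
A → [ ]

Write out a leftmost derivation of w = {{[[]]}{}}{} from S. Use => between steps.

S => {S}S => {{S}S}S => {{A}S}S => {{[S]}S}S => {{[A]}S}S => {{[[]]}S}S => {{[[]]}{}}S => {{[[]]}{}}{}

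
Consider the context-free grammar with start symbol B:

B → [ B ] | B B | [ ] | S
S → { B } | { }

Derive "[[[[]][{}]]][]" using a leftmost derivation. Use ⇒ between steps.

B ⇒ BB ⇒ [B]B ⇒ [[B]]B ⇒ [[BB]]B ⇒ [[[B]B]]B ⇒ [[[[]]B]]B ⇒ [[[[]][B]]]B ⇒ [[[[]][S]]]B ⇒ [[[[]][{}]]]B ⇒ [[[[]][{}]]][]

B ⇒ BB   [B → B B]
BB ⇒ [B]B   [B → [ B ]]
[B]B ⇒ [[B]]B   [B → [ B ]]
[[B]]B ⇒ [[BB]]B   [B → B B]
[[BB]]B ⇒ [[[B]B]]B   [B → [ B ]]
[[[B]B]]B ⇒ [[[[]]B]]B   [B → [ ]]
[[[[]]B]]B ⇒ [[[[]][B]]]B   [B → [ B ]]
[[[[]][B]]]B ⇒ [[[[]][S]]]B   [B → S]
[[[[]][S]]]B ⇒ [[[[]][{}]]]B   [S → { }]
[[[[]][{}]]]B ⇒ [[[[]][{}]]][]   [B → [ ]]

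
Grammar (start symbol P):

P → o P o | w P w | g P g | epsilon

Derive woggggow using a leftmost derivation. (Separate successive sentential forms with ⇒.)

P ⇒ wPw   [P → w P w]
wPw ⇒ woPow   [P → o P o]
woPow ⇒ wogPgow   [P → g P g]
wogPgow ⇒ woggPggow   [P → g P g]
woggPggow ⇒ woggggow   [P → epsilon]

P ⇒ wPw ⇒ woPow ⇒ wogPgow ⇒ woggPggow ⇒ woggggow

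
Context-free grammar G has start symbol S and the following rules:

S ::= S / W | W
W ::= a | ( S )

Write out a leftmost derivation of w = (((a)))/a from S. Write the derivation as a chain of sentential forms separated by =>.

S => S/W   [S ::= S / W]
S/W => W/W   [S ::= W]
W/W => (S)/W   [W ::= ( S )]
(S)/W => (W)/W   [S ::= W]
(W)/W => ((S))/W   [W ::= ( S )]
((S))/W => ((W))/W   [S ::= W]
((W))/W => (((S)))/W   [W ::= ( S )]
(((S)))/W => (((W)))/W   [S ::= W]
(((W)))/W => (((a)))/W   [W ::= a]
(((a)))/W => (((a)))/a   [W ::= a]

S=>S/W=>W/W=>(S)/W=>(W)/W=>((S))/W=>((W))/W=>(((S)))/W=>(((W)))/W=>(((a)))/W=>(((a)))/a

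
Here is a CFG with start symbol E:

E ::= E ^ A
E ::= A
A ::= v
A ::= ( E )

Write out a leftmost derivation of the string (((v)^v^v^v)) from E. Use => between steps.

E=>A=>(E)=>(A)=>((E))=>((E^A))=>((E^A^A))=>((E^A^A^A))=>((A^A^A^A))=>(((E)^A^A^A))=>(((A)^A^A^A))=>(((v)^A^A^A))=>(((v)^v^A^A))=>(((v)^v^v^A))=>(((v)^v^v^v))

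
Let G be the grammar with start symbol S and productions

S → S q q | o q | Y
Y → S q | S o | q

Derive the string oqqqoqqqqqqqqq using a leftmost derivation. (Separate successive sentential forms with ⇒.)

S ⇒ Sqq   [S → S q q]
Sqq ⇒ Sqqqq   [S → S q q]
Sqqqq ⇒ Yqqqq   [S → Y]
Yqqqq ⇒ Sqqqqq   [Y → S q]
Sqqqqq ⇒ Sqqqqqqq   [S → S q q]
Sqqqqqqq ⇒ Sqqqqqqqqq   [S → S q q]
Sqqqqqqqqq ⇒ Yqqqqqqqqq   [S → Y]
Yqqqqqqqqq ⇒ Soqqqqqqqqq   [Y → S o]
Soqqqqqqqqq ⇒ Sqqoqqqqqqqqq   [S → S q q]
Sqqoqqqqqqqqq ⇒ oqqqoqqqqqqqqq   [S → o q]

S ⇒ Sqq ⇒ Sqqqq ⇒ Yqqqq ⇒ Sqqqqq ⇒ Sqqqqqqq ⇒ Sqqqqqqqqq ⇒ Yqqqqqqqqq ⇒ Soqqqqqqqqq ⇒ Sqqoqqqqqqqqq ⇒ oqqqoqqqqqqqqq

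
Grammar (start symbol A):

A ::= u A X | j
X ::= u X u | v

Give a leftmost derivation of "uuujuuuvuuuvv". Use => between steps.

A=>uAX=>uuAXX=>uuuAXXX=>uuujXXX=>uuujuXuXX=>uuujuuXuuXX=>uuujuuuXuuuXX=>uuujuuuvuuuXX=>uuujuuuvuuuvX=>uuujuuuvuuuvv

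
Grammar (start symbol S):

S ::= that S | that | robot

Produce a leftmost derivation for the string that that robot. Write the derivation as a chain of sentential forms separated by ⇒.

S ⇒ that S ⇒ that that S ⇒ that that robot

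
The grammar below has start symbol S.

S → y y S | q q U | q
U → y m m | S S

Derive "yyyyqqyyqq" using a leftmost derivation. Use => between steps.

S => yyS => yyyyS => yyyyqqU => yyyyqqSS => yyyyqqyySS => yyyyqqyyqS => yyyyqqyyqq

S => yyS   [S → y y S]
yyS => yyyyS   [S → y y S]
yyyyS => yyyyqqU   [S → q q U]
yyyyqqU => yyyyqqSS   [U → S S]
yyyyqqSS => yyyyqqyySS   [S → y y S]
yyyyqqyySS => yyyyqqyyqS   [S → q]
yyyyqqyyqS => yyyyqqyyqq   [S → q]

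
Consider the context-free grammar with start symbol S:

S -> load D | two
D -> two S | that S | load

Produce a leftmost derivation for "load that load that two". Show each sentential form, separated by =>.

S => load D => load that S => load that load D => load that load that S => load that load that two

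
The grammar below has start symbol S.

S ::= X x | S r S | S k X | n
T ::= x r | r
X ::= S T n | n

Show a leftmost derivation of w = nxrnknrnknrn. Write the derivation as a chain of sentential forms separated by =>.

S => SrS => XxrS => nxrS => nxrSrS => nxrSkXrS => nxrSrSkXrS => nxrSkXrSkXrS => nxrnkXrSkXrS => nxrnknrSkXrS => nxrnknrnkXrS => nxrnknrnknrS => nxrnknrnknrn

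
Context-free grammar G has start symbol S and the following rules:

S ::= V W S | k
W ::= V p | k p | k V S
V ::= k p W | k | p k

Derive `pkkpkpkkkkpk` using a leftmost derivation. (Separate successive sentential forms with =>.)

S=>VWS=>pkWS=>pkkpS=>pkkpVWS=>pkkpkpWWS=>pkkpkpkVSWS=>pkkpkpkkSWS=>pkkpkpkkkWS=>pkkpkpkkkkpS=>pkkpkpkkkkpk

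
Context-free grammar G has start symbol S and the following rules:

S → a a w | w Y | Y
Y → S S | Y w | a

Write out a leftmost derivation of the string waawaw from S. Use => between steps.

S => wY   [S → w Y]
wY => wYw   [Y → Y w]
wYw => wSSw   [Y → S S]
wSSw => waawSw   [S → a a w]
waawSw => waawYw   [S → Y]
waawYw => waawaw   [Y → a]

S => wY => wYw => wSSw => waawSw => waawYw => waawaw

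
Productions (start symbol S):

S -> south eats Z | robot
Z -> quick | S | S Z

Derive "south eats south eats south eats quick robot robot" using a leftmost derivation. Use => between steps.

S => south eats Z => south eats S Z => south eats south eats Z Z => south eats south eats S Z Z => south eats south eats south eats Z Z Z => south eats south eats south eats quick Z Z => south eats south eats south eats quick S Z => south eats south eats south eats quick robot Z => south eats south eats south eats quick robot S => south eats south eats south eats quick robot robot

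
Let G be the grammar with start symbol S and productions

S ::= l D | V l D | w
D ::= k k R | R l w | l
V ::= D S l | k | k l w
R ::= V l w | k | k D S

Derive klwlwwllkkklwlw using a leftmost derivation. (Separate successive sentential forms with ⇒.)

S ⇒ VlD ⇒ DSllD ⇒ RlwSllD ⇒ VlwlwSllD ⇒ klwlwSllD ⇒ klwlwwllD ⇒ klwlwwllkkR ⇒ klwlwwllkkVlw ⇒ klwlwwllkkklwlw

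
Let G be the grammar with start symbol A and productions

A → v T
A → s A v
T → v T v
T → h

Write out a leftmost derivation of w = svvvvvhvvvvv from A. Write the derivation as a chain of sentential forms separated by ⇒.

A ⇒ sAv   [A → s A v]
sAv ⇒ svTv   [A → v T]
svTv ⇒ svvTvv   [T → v T v]
svvTvv ⇒ svvvTvvv   [T → v T v]
svvvTvvv ⇒ svvvvTvvvv   [T → v T v]
svvvvTvvvv ⇒ svvvvvTvvvvv   [T → v T v]
svvvvvTvvvvv ⇒ svvvvvhvvvvv   [T → h]

A⇒sAv⇒svTv⇒svvTvv⇒svvvTvvv⇒svvvvTvvvv⇒svvvvvTvvvvv⇒svvvvvhvvvvv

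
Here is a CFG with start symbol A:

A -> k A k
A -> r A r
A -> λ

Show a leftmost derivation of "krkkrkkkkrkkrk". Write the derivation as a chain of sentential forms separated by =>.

A => kAk   [A -> k A k]
kAk => krArk   [A -> r A r]
krArk => krkAkrk   [A -> k A k]
krkAkrk => krkkAkkrk   [A -> k A k]
krkkAkkrk => krkkrArkkrk   [A -> r A r]
krkkrArkkrk => krkkrkAkrkkrk   [A -> k A k]
krkkrkAkrkkrk => krkkrkkAkkrkkrk   [A -> k A k]
krkkrkkAkkrkkrk => krkkrkkkkrkkrk   [A -> λ]

A=>kAk=>krArk=>krkAkrk=>krkkAkkrk=>krkkrArkkrk=>krkkrkAkrkkrk=>krkkrkkAkkrkkrk=>krkkrkkkkrkkrk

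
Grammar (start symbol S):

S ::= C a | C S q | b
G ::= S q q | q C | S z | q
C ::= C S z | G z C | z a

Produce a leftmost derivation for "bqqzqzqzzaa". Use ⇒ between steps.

S ⇒ Ca   [S ::= C a]
Ca ⇒ GzCa   [C ::= G z C]
GzCa ⇒ SqqzCa   [G ::= S q q]
SqqzCa ⇒ bqqzCa   [S ::= b]
bqqzCa ⇒ bqqzGzCa   [C ::= G z C]
bqqzGzCa ⇒ bqqzqzCa   [G ::= q]
bqqzqzCa ⇒ bqqzqzGzCa   [C ::= G z C]
bqqzqzGzCa ⇒ bqqzqzqzCa   [G ::= q]
bqqzqzqzCa ⇒ bqqzqzqzzaa   [C ::= z a]

S⇒Ca⇒GzCa⇒SqqzCa⇒bqqzCa⇒bqqzGzCa⇒bqqzqzCa⇒bqqzqzGzCa⇒bqqzqzqzCa⇒bqqzqzqzzaa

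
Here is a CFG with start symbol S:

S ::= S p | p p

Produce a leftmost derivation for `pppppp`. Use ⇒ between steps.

S ⇒ Sp   [S ::= S p]
Sp ⇒ Spp   [S ::= S p]
Spp ⇒ Sppp   [S ::= S p]
Sppp ⇒ Spppp   [S ::= S p]
Spppp ⇒ pppppp   [S ::= p p]

S ⇒ Sp ⇒ Spp ⇒ Sppp ⇒ Spppp ⇒ pppppp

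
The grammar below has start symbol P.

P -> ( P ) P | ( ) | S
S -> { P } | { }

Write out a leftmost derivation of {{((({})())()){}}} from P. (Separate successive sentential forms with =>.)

P => S   [P -> S]
S => {P}   [S -> { P }]
{P} => {S}   [P -> S]
{S} => {{P}}   [S -> { P }]
{{P}} => {{(P)P}}   [P -> ( P ) P]
{{(P)P}} => {{((P)P)P}}   [P -> ( P ) P]
{{((P)P)P}} => {{(((P)P)P)P}}   [P -> ( P ) P]
{{(((P)P)P)P}} => {{(((S)P)P)P}}   [P -> S]
{{(((S)P)P)P}} => {{((({})P)P)P}}   [S -> { }]
{{((({})P)P)P}} => {{((({})())P)P}}   [P -> ( )]
{{((({})())P)P}} => {{((({})())())P}}   [P -> ( )]
{{((({})())())P}} => {{((({})())())S}}   [P -> S]
{{((({})())())S}} => {{((({})())()){}}}   [S -> { }]

P=>S=>{P}=>{S}=>{{P}}=>{{(P)P}}=>{{((P)P)P}}=>{{(((P)P)P)P}}=>{{(((S)P)P)P}}=>{{((({})P)P)P}}=>{{((({})())P)P}}=>{{((({})())())P}}=>{{((({})())())S}}=>{{((({})())()){}}}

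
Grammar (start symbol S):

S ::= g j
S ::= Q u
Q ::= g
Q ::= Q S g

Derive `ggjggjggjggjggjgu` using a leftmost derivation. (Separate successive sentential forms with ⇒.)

S ⇒ Qu ⇒ QSgu ⇒ QSgSgu ⇒ QSgSgSgu ⇒ QSgSgSgSgu ⇒ QSgSgSgSgSgu ⇒ gSgSgSgSgSgu ⇒ ggjgSgSgSgSgu ⇒ ggjggjgSgSgSgu ⇒ ggjggjggjgSgSgu ⇒ ggjggjggjggjgSgu ⇒ ggjggjggjggjggjgu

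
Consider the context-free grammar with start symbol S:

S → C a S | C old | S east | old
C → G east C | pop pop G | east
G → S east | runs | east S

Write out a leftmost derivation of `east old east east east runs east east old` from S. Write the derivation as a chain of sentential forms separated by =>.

S => C old   [S → C old]
C old => G east C old   [C → G east C]
G east C old => S east east C old   [G → S east]
S east east C old => S east east east C old   [S → S east]
S east east east C old => C old east east east C old   [S → C old]
C old east east east C old => east old east east east C old   [C → east]
east old east east east C old => east old east east east G east C old   [C → G east C]
east old east east east G east C old => east old east east east runs east C old   [G → runs]
east old east east east runs east C old => east old east east east runs east east old   [C → east]

S => C old => G east C old => S east east C old => S east east east C old => C old east east east C old => east old east east east C old => east old east east east G east C old => east old east east east runs east C old => east old east east east runs east east old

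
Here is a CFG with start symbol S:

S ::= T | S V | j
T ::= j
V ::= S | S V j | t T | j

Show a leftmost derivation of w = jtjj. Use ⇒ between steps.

S ⇒ SV   [S ::= S V]
SV ⇒ SVV   [S ::= S V]
SVV ⇒ TVV   [S ::= T]
TVV ⇒ jVV   [T ::= j]
jVV ⇒ jtTV   [V ::= t T]
jtTV ⇒ jtjV   [T ::= j]
jtjV ⇒ jtjj   [V ::= j]

S⇒SV⇒SVV⇒TVV⇒jVV⇒jtTV⇒jtjV⇒jtjj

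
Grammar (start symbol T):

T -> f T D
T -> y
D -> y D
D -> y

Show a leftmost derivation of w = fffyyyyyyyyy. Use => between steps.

T => fTD   [T -> f T D]
fTD => ffTDD   [T -> f T D]
ffTDD => fffTDDD   [T -> f T D]
fffTDDD => fffyDDD   [T -> y]
fffyDDD => fffyyDDD   [D -> y D]
fffyyDDD => fffyyyDDD   [D -> y D]
fffyyyDDD => fffyyyyDDD   [D -> y D]
fffyyyyDDD => fffyyyyyDD   [D -> y]
fffyyyyyDD => fffyyyyyyDD   [D -> y D]
fffyyyyyyDD => fffyyyyyyyDD   [D -> y D]
fffyyyyyyyDD => fffyyyyyyyyD   [D -> y]
fffyyyyyyyyD => fffyyyyyyyyy   [D -> y]

T=>fTD=>ffTDD=>fffTDDD=>fffyDDD=>fffyyDDD=>fffyyyDDD=>fffyyyyDDD=>fffyyyyyDD=>fffyyyyyyDD=>fffyyyyyyyDD=>fffyyyyyyyyD=>fffyyyyyyyyy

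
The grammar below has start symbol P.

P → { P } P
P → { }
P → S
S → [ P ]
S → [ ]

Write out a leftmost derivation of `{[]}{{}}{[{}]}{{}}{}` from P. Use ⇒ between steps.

P ⇒ {P}P   [P → { P } P]
{P}P ⇒ {S}P   [P → S]
{S}P ⇒ {[]}P   [S → [ ]]
{[]}P ⇒ {[]}{P}P   [P → { P } P]
{[]}{P}P ⇒ {[]}{{}}P   [P → { }]
{[]}{{}}P ⇒ {[]}{{}}{P}P   [P → { P } P]
{[]}{{}}{P}P ⇒ {[]}{{}}{S}P   [P → S]
{[]}{{}}{S}P ⇒ {[]}{{}}{[P]}P   [S → [ P ]]
{[]}{{}}{[P]}P ⇒ {[]}{{}}{[{}]}P   [P → { }]
{[]}{{}}{[{}]}P ⇒ {[]}{{}}{[{}]}{P}P   [P → { P } P]
{[]}{{}}{[{}]}{P}P ⇒ {[]}{{}}{[{}]}{{}}P   [P → { }]
{[]}{{}}{[{}]}{{}}P ⇒ {[]}{{}}{[{}]}{{}}{}   [P → { }]

P ⇒ {P}P ⇒ {S}P ⇒ {[]}P ⇒ {[]}{P}P ⇒ {[]}{{}}P ⇒ {[]}{{}}{P}P ⇒ {[]}{{}}{S}P ⇒ {[]}{{}}{[P]}P ⇒ {[]}{{}}{[{}]}P ⇒ {[]}{{}}{[{}]}{P}P ⇒ {[]}{{}}{[{}]}{{}}P ⇒ {[]}{{}}{[{}]}{{}}{}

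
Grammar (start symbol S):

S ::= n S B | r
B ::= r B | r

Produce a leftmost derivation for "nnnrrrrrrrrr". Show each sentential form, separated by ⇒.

S ⇒ nSB   [S ::= n S B]
nSB ⇒ nnSBB   [S ::= n S B]
nnSBB ⇒ nnnSBBB   [S ::= n S B]
nnnSBBB ⇒ nnnrBBB   [S ::= r]
nnnrBBB ⇒ nnnrrBBB   [B ::= r B]
nnnrrBBB ⇒ nnnrrrBBB   [B ::= r B]
nnnrrrBBB ⇒ nnnrrrrBBB   [B ::= r B]
nnnrrrrBBB ⇒ nnnrrrrrBBB   [B ::= r B]
nnnrrrrrBBB ⇒ nnnrrrrrrBBB   [B ::= r B]
nnnrrrrrrBBB ⇒ nnnrrrrrrrBB   [B ::= r]
nnnrrrrrrrBB ⇒ nnnrrrrrrrrB   [B ::= r]
nnnrrrrrrrrB ⇒ nnnrrrrrrrrr   [B ::= r]

S ⇒ nSB ⇒ nnSBB ⇒ nnnSBBB ⇒ nnnrBBB ⇒ nnnrrBBB ⇒ nnnrrrBBB ⇒ nnnrrrrBBB ⇒ nnnrrrrrBBB ⇒ nnnrrrrrrBBB ⇒ nnnrrrrrrrBB ⇒ nnnrrrrrrrrB ⇒ nnnrrrrrrrrr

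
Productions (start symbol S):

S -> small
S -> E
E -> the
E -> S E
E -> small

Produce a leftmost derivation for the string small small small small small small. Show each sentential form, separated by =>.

S => E   [S -> E]
E => S E   [E -> S E]
S E => small E   [S -> small]
small E => small S E   [E -> S E]
small S E => small E E   [S -> E]
small E E => small small E   [E -> small]
small small E => small small S E   [E -> S E]
small small S E => small small E E   [S -> E]
small small E E => small small S E E   [E -> S E]
small small S E E => small small small E E   [S -> small]
small small small E E => small small small small E   [E -> small]
small small small small E => small small small small S E   [E -> S E]
small small small small S E => small small small small small E   [S -> small]
small small small small small E => small small small small small small   [E -> small]

S => E => S E => small E => small S E => small E E => small small E => small small S E => small small E E => small small S E E => small small small E E => small small small small E => small small small small S E => small small small small small E => small small small small small small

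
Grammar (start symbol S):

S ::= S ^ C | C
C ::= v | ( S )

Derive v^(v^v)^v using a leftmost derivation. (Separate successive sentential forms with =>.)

S => S^C => S^C^C => C^C^C => v^C^C => v^(S)^C => v^(S^C)^C => v^(C^C)^C => v^(v^C)^C => v^(v^v)^C => v^(v^v)^v

S => S^C   [S ::= S ^ C]
S^C => S^C^C   [S ::= S ^ C]
S^C^C => C^C^C   [S ::= C]
C^C^C => v^C^C   [C ::= v]
v^C^C => v^(S)^C   [C ::= ( S )]
v^(S)^C => v^(S^C)^C   [S ::= S ^ C]
v^(S^C)^C => v^(C^C)^C   [S ::= C]
v^(C^C)^C => v^(v^C)^C   [C ::= v]
v^(v^C)^C => v^(v^v)^C   [C ::= v]
v^(v^v)^C => v^(v^v)^v   [C ::= v]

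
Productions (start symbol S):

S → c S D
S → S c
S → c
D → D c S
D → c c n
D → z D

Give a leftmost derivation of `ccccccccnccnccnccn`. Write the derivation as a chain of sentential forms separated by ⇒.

S ⇒ cSD   [S → c S D]
cSD ⇒ ccSDD   [S → c S D]
ccSDD ⇒ cccSDDD   [S → c S D]
cccSDDD ⇒ ccccSDDDD   [S → c S D]
ccccSDDDD ⇒ ccccScDDDD   [S → S c]
ccccScDDDD ⇒ ccccccDDDD   [S → c]
ccccccDDDD ⇒ ccccccccnDDD   [D → c c n]
ccccccccnDDD ⇒ ccccccccnccnDD   [D → c c n]
ccccccccnccnDD ⇒ ccccccccnccnccnD   [D → c c n]
ccccccccnccnccnD ⇒ ccccccccnccnccnccn   [D → c c n]

S ⇒ cSD ⇒ ccSDD ⇒ cccSDDD ⇒ ccccSDDDD ⇒ ccccScDDDD ⇒ ccccccDDDD ⇒ ccccccccnDDD ⇒ ccccccccnccnDD ⇒ ccccccccnccnccnD ⇒ ccccccccnccnccnccn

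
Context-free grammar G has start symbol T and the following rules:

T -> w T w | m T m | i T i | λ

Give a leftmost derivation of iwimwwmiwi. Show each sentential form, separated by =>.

T => iTi => iwTwi => iwiTiwi => iwimTmiwi => iwimwTwmiwi => iwimwwmiwi

T => iTi   [T -> i T i]
iTi => iwTwi   [T -> w T w]
iwTwi => iwiTiwi   [T -> i T i]
iwiTiwi => iwimTmiwi   [T -> m T m]
iwimTmiwi => iwimwTwmiwi   [T -> w T w]
iwimwTwmiwi => iwimwwmiwi   [T -> λ]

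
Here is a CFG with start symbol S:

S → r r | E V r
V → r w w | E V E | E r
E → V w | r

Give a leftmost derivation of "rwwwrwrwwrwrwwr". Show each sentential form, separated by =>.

S => EVr   [S → E V r]
EVr => VwVr   [E → V w]
VwVr => EVEwVr   [V → E V E]
EVEwVr => VwVEwVr   [E → V w]
VwVEwVr => ErwVEwVr   [V → E r]
ErwVEwVr => VwrwVEwVr   [E → V w]
VwrwVEwVr => rwwwrwVEwVr   [V → r w w]
rwwwrwVEwVr => rwwwrwrwwEwVr   [V → r w w]
rwwwrwrwwEwVr => rwwwrwrwwrwVr   [E → r]
rwwwrwrwwrwVr => rwwwrwrwwrwrwwr   [V → r w w]

S => EVr => VwVr => EVEwVr => VwVEwVr => ErwVEwVr => VwrwVEwVr => rwwwrwVEwVr => rwwwrwrwwEwVr => rwwwrwrwwrwVr => rwwwrwrwwrwrwwr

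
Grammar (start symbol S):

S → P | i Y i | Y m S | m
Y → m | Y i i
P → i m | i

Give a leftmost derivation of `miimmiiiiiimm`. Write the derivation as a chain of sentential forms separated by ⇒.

S ⇒ YmS ⇒ YiimS ⇒ miimS ⇒ miimYmS ⇒ miimYiimS ⇒ miimYiiiimS ⇒ miimYiiiiiimS ⇒ miimmiiiiiimS ⇒ miimmiiiiiimm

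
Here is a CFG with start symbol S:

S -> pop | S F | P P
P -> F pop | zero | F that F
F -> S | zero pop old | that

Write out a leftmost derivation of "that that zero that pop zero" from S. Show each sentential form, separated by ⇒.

S ⇒ P P ⇒ F that F P ⇒ that that F P ⇒ that that S P ⇒ that that P P P ⇒ that that zero P P ⇒ that that zero F pop P ⇒ that that zero that pop P ⇒ that that zero that pop zero

S ⇒ P P   [S -> P P]
P P ⇒ F that F P   [P -> F that F]
F that F P ⇒ that that F P   [F -> that]
that that F P ⇒ that that S P   [F -> S]
that that S P ⇒ that that P P P   [S -> P P]
that that P P P ⇒ that that zero P P   [P -> zero]
that that zero P P ⇒ that that zero F pop P   [P -> F pop]
that that zero F pop P ⇒ that that zero that pop P   [F -> that]
that that zero that pop P ⇒ that that zero that pop zero   [P -> zero]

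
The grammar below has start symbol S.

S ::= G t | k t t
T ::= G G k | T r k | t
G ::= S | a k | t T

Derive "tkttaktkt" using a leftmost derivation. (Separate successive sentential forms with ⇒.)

S⇒Gt⇒tTt⇒tGGkt⇒tSGkt⇒tkttGkt⇒tkttSkt⇒tkttGtkt⇒tkttaktkt

S ⇒ Gt   [S ::= G t]
Gt ⇒ tTt   [G ::= t T]
tTt ⇒ tGGkt   [T ::= G G k]
tGGkt ⇒ tSGkt   [G ::= S]
tSGkt ⇒ tkttGkt   [S ::= k t t]
tkttGkt ⇒ tkttSkt   [G ::= S]
tkttSkt ⇒ tkttGtkt   [S ::= G t]
tkttGtkt ⇒ tkttaktkt   [G ::= a k]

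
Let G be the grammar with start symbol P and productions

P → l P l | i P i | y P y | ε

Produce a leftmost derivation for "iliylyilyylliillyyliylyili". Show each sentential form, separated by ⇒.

P ⇒ iPi   [P → i P i]
iPi ⇒ ilPli   [P → l P l]
ilPli ⇒ iliPili   [P → i P i]
iliPili ⇒ iliyPyili   [P → y P y]
iliyPyili ⇒ iliylPlyili   [P → l P l]
iliylPlyili ⇒ iliylyPylyili   [P → y P y]
iliylyPylyili ⇒ iliylyiPiylyili   [P → i P i]
iliylyiPiylyili ⇒ iliylyilPliylyili   [P → l P l]
iliylyilPliylyili ⇒ iliylyilyPyliylyili   [P → y P y]
iliylyilyPyliylyili ⇒ iliylyilyyPyyliylyili   [P → y P y]
iliylyilyyPyyliylyili ⇒ iliylyilyylPlyyliylyili   [P → l P l]
iliylyilyylPlyyliylyili ⇒ iliylyilyyllPllyyliylyili   [P → l P l]
iliylyilyyllPllyyliylyili ⇒ iliylyilyylliPillyyliylyili   [P → i P i]
iliylyilyylliPillyyliylyili ⇒ iliylyilyylliillyyliylyili   [P → ε]

P ⇒ iPi ⇒ ilPli ⇒ iliPili ⇒ iliyPyili ⇒ iliylPlyili ⇒ iliylyPylyili ⇒ iliylyiPiylyili ⇒ iliylyilPliylyili ⇒ iliylyilyPyliylyili ⇒ iliylyilyyPyyliylyili ⇒ iliylyilyylPlyyliylyili ⇒ iliylyilyyllPllyyliylyili ⇒ iliylyilyylliPillyyliylyili ⇒ iliylyilyylliillyyliylyili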